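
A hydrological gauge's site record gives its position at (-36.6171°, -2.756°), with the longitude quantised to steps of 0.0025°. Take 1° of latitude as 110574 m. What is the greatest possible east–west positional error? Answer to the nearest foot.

With a 0.0025° grid the true value lies within half a step, ±0.0025°/2 = ±0.00125°, of the stored one.
At latitude 36.6171° a degree of longitude spans 110574 m × cos 36.6171° = 110574 × 0.8026 ≈ 88751.1 m.
So at most 0.00125° × 88751.1 ≈ 110.939 m east–west.
Converting: 110.939 m × 3.2808 ft/m ≈ 363.97 ft.

364 feet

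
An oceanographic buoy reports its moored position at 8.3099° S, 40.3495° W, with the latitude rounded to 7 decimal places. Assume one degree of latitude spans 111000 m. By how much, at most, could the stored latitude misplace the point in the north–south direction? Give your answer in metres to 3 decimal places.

Rounding to 7 decimal places leaves the latitude within ±5e-08° of the true value.
North–south distance: 5e-08° × 111000 m/° = 0.00555 m.

0.006 metres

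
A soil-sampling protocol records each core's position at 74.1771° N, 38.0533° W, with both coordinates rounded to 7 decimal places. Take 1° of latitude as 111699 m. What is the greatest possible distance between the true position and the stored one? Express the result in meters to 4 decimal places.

Rounding to 7 decimal places leaves each coordinate within ±5e-08° of the true value.
North–south component: 5e-08° × 111699 = 0.00558495 m.
E–W at 74.1771°: 5e-08° × 111699 × cos 74.1771° = 5e-08 × 111699 × 0.2727 ≈ 0.00152282 m.
The two errors are perpendicular, so the maximum displacement is √(0.00558495² + 0.00152282²) ≈ 0.00578884 m.

0.0058 meters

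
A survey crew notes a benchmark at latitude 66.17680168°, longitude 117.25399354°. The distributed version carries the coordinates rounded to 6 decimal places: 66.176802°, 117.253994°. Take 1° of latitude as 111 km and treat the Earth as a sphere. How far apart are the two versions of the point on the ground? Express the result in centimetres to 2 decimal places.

The latitude changed by -0.00000032° and the longitude by -0.00000046°.
North–south shift: -0.00000032 × 111000 = -0.03552 m.
East–west at this latitude: -0.00000046° × 111000 × cos 66.1768° ≈ -0.00000046 × 44834.6 = -0.0206239 m.
Distance: √(0.03552² + 0.0206239²) ≈ 0.0410733 m.
That is 0.0410733 m = 4.1073 cm.

4.11 centimetres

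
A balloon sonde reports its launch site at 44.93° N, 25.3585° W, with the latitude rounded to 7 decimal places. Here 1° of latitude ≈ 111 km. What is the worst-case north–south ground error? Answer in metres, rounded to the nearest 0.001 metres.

Rounding to 7 decimal places leaves the latitude within ±5e-08° of the true value.
So the N–S error is at most 5e-08 × 111000 = 0.00555 m.

0.006 metres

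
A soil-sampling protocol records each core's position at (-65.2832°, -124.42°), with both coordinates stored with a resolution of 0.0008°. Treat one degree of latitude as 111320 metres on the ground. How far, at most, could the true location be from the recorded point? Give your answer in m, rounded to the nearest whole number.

48 m

With a 0.0008° grid the true value lies within half a step, ±0.0008°/2 = ±0.0004°, of the stored one.
Latitude error → 0.0004 × 111320 = 44.528 m along the meridian.
E–W at 65.2832°: 0.0004° × 111320 × cos 65.2832° = 0.0004 × 111320 × 0.4181 ≈ 18.6186 m.
Worst case both components are at the extreme and orthogonal: √(44.528² + 18.6186²) ≈ 48.2638 m.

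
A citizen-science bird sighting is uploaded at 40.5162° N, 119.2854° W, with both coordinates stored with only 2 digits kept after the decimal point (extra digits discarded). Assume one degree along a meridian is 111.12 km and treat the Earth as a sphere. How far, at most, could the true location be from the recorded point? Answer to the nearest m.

Truncating at 2 decimal places can drop up to a full unit in the last place, so each coordinate may be off by as much as 0.01°.
N–S: 0.01° × 111120 m/° = 1111.2 m.
E–W at 40.5162°: 0.01° × 111120 × cos 40.5162° = 0.01 × 111120 × 0.7602 ≈ 844.759 m.
Worst case both components are at the extreme and orthogonal: √(1111.2² + 844.759²) ≈ 1395.84 m.

1396 m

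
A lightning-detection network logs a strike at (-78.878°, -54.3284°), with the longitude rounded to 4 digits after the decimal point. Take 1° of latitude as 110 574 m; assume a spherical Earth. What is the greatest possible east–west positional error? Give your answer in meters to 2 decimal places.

Rounding to 4 decimal places leaves the longitude within ±5e-05° of the true value.
One degree of longitude at 78.878° is 110574 × cos 78.878° ≈ 110574 × 0.1929 = 21329.6 m.
So at most 5e-05° × 21329.6 ≈ 1.06648 m east–west.

1.07 meters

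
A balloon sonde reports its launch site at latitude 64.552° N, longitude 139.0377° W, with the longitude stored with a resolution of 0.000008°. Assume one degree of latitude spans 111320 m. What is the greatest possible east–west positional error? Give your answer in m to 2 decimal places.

With a 0.000008° grid the true value lies within half a step, ±0.000008°/2 = ±4e-06°, of the stored one.
One degree of longitude at 64.552° is 111320 × cos 64.552° ≈ 111320 × 0.4297 = 47833.3 m.
East–west error: 4e-06° × 47833.3 m/° ≈ 0.191333 m.

0.19 m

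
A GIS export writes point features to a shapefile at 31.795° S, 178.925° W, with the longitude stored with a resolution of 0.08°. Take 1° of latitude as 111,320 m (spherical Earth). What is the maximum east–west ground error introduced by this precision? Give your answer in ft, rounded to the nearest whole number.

12417 ft

With a 0.08° grid the true value lies within half a step, ±0.08°/2 = ±0.04°, of the stored one.
At latitude 31.795° a degree of longitude spans 111320 m × cos 31.795° = 111320 × 0.8499 ≈ 94615.2 m.
Maximum E–W displacement: 0.04 × 94615.2 = 3784.61 m.
In feet: 3784.61 m ÷ 0.3048 ≈ 12417 ft.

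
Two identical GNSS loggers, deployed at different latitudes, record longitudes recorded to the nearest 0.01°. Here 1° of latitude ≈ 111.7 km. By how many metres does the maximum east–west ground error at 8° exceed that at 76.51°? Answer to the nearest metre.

Rounding to 2 decimal places leaves the longitude within ±0.005° of the true value.
At 8°: 0.005° × 111700 × cos 8° = 0.005 × 111700 × 0.9903 ≈ 553.06 m.
Error at 76.51° = 0.005° × 111700 × cos 76.51° ≈ 558.5 × 0.2333 = 130.28 m.
Difference: 553.06 − 130.28 = 422.78 m.

423 metres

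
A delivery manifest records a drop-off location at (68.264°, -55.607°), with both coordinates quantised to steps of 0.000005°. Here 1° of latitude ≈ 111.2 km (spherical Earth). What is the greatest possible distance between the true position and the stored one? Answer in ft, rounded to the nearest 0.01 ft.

With a 0.000005° grid the true value lies within half a step, ±0.000005°/2 = ±2.5e-06°, of the stored one.
N–S: 2.5e-06° × 111200 m/° = 0.278 m.
East–west component at 68.264°: 2.5e-06° × 111200 × cos 68.264° ≈ 2.5e-06 × 41180.7 ≈ 0.102952 m.
Worst case both components are at the extreme and orthogonal: √(0.278² + 0.102952²) ≈ 0.296451 m.
In feet: 0.296451 m ÷ 0.3048 ≈ 0.97261 ft.

0.97 ft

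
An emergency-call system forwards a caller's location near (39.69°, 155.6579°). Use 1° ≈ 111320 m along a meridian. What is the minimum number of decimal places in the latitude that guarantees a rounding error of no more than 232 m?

One degree of latitude covers 111320 m.
Rounding to N decimal places gives at most 0.5 × 10⁻ᴺ degrees of error, i.e. 0.5 × 10⁻ᴺ × 111320 m.
Need 0.5 × 111320 × 10⁻ᴺ ≤ 232 → 10⁻ᴺ ≤ 4.168e-03, so N ≥ 2.38.
N = 2 would give 557 m (too coarse); N = 3 gives 55.7 m ≤ 232 m.

3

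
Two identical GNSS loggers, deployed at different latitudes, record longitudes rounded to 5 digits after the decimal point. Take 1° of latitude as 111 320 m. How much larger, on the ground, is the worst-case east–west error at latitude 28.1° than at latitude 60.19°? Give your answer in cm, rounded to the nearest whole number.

Rounding to 5 decimal places leaves the longitude within ±5e-06° of the true value.
At 28.1°: 5e-06° × 111320 × cos 28.1° = 5e-06 × 111320 × 0.8821 ≈ 0.49099 m.
At 60.19°: 5e-06° × 111320 × cos 60.19° = 5e-06 × 111320 × 0.4971 ≈ 0.2767 m.
Difference: 0.49099 − 0.2767 = 0.21429 m.
That is 0.214292 m = 21.429 cm.

21 cm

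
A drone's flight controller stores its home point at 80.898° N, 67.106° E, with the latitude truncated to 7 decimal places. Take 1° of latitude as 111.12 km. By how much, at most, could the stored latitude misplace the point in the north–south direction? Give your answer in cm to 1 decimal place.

Truncating at 7 decimal places can drop up to a full unit in the last place, so the latitude may be off by as much as 1e-07°.
Along the meridian that is 1e-07° × 111120 m/° = 0.011112 m.
That is 0.011112 m = 1.1112 cm.

1.1 cm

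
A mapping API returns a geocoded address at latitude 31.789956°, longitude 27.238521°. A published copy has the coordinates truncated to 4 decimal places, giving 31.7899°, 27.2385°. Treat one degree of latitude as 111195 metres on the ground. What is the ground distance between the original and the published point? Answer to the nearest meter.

7 meters

Δlat = 31.789956 − 31.7899 = +0.000056°; Δlon = 27.238521 − 27.2385 = +0.000021°.
N–S: 0.000056° × 111195 m/° = 6.22692 m.
E–W at 31.7899°: 0.000021° × 111195 × cos 31.7899° = 0.000021 × 111195 × 0.8500 ≈ 1.9848 m.
Hypotenuse of the two orthogonal shifts: √(6.22692² + 1.9848²) = 6.53559 m.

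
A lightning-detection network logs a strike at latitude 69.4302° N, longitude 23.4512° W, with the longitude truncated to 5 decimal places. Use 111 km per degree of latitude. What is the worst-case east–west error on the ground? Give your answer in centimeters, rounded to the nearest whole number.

39 centimeters

Truncating at 5 decimal places can drop up to a full unit in the last place, so the longitude may be off by as much as 1e-05°.
One degree of longitude at 69.4302° is 111000 × cos 69.4302° ≈ 111000 × 0.3513 = 38999.7 m.
Maximum E–W displacement: 1e-05 × 38999.7 = 0.389997 m.
That is 0.389997 m = 39 cm.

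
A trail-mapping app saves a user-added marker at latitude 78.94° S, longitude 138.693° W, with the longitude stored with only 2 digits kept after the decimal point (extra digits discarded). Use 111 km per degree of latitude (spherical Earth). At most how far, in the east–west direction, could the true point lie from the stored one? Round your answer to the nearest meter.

213 meters

Truncating at 2 decimal places can drop up to a full unit in the last place, so the longitude may be off by as much as 0.01°.
One degree of longitude at 78.94° is 111000 × cos 78.94° ≈ 111000 × 0.1918 = 21293.9 m.
Maximum E–W displacement: 0.01 × 21293.9 = 212.939 m.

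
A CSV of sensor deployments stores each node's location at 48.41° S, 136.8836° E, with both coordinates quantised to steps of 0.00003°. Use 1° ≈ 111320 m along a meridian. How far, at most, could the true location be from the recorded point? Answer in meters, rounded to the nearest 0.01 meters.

2.00 meters

With a 0.00003° grid the true value lies within half a step, ±0.00003°/2 = ±1.5e-05°, of the stored one.
Latitude error → 1.5e-05 × 111320 = 1.6698 m along the meridian.
E–W at 48.41°: 1.5e-05° × 111320 × cos 48.41° = 1.5e-05 × 111320 × 0.6638 ≈ 1.10841 m.
Worst case both components are at the extreme and orthogonal: √(1.6698² + 1.10841²) ≈ 2.00419 m.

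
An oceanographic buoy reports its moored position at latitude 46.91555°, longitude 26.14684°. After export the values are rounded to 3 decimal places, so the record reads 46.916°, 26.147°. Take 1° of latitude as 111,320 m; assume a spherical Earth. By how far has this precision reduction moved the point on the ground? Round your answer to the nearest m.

52 m

The latitude changed by -0.00045° and the longitude by -0.00016°.
N–S: -0.00045° × 111320 m/° = -50.094 m.
E–W at 46.916°: -0.00016° × 111320 × cos 46.916° = -0.00016 × 111320 × 0.6831 ≈ -12.1663 m.
Hypotenuse of the two orthogonal shifts: √(50.094² + 12.1663²) = 51.5502 m.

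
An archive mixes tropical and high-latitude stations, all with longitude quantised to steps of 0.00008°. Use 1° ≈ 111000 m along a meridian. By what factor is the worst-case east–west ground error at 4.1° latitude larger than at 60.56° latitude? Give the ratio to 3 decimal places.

2.029

With a 0.00008° grid the true value lies within half a step, ±0.00008°/2 = ±4e-05°, of the stored one.
Error at 4.1° = 4e-05° × 111000 × cos 4.1° ≈ 4.44 × 0.9974 = 4.4286 m.
At 60.56°: 4e-05° × 111000 × cos 60.56° = 4e-05 × 111000 × 0.4915 ≈ 2.1823 m.
Ratio: 4.4286 / 2.1823 = cos 4.1° / cos 60.56° ≈ 2.0293.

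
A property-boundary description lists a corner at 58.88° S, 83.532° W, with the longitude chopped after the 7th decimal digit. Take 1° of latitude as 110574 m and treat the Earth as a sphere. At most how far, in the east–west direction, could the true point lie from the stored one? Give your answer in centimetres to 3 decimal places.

Truncating at 7 decimal places can drop up to a full unit in the last place, so the longitude may be off by as much as 1e-07°.
Parallels shrink by cos φ, so at 58.88° a degree of longitude is 110574 × 0.5168 ≈ 57148.2 m.
Maximum E–W displacement: 1e-07 × 57148.2 = 0.00571482 m.
That is 0.00571482 m = 0.57148 cm.

0.571 centimetres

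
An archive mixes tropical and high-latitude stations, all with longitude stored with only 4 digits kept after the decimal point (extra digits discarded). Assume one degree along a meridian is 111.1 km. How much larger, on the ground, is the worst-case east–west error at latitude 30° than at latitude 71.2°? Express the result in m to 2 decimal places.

6.04 m

Truncating at 4 decimal places can drop up to a full unit in the last place, so the longitude may be off by as much as 0.0001°.
At 30°: 0.0001° × 111100 × cos 30° = 0.0001 × 111100 × 0.8660 ≈ 9.6215 m.
At 71.2°: 0.0001° × 111100 × cos 71.2° = 0.0001 × 111100 × 0.3223 ≈ 3.5804 m.
So the lower-latitude error exceeds the higher by 9.6215 − 3.5804 = 6.0412 m.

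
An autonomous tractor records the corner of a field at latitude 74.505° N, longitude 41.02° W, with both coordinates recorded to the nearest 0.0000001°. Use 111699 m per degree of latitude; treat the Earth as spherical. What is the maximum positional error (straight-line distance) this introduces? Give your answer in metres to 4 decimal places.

0.0058 metres

Rounding to 7 decimal places leaves each coordinate within ±5e-08° of the true value.
North–south component: 5e-08° × 111699 = 0.00558495 m.
Longitude error → 5e-08 × 111699 × cos 74.505° = 5e-08 × 111699 × 0.2672 ≈ 0.00149204 m.
Worst case both components are at the extreme and orthogonal: √(0.00558495² + 0.00149204²) ≈ 0.00578082 m.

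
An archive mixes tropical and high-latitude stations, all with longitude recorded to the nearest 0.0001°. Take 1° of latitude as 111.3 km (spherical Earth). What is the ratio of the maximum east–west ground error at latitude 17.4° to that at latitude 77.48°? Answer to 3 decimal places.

Rounding to 4 decimal places leaves the longitude within ±5e-05° of the true value.
Error at 17.4° = 5e-05° × 111300 × cos 17.4° ≈ 5.565 × 0.9542 = 5.3103 m.
At 77.48°: 5e-05° × 111300 × cos 77.48° = 5e-05 × 111300 × 0.2168 ≈ 1.2064 m.
Ratio: 5.3103 / 1.2064 = cos 17.4° / cos 77.48° ≈ 4.4019.

4.402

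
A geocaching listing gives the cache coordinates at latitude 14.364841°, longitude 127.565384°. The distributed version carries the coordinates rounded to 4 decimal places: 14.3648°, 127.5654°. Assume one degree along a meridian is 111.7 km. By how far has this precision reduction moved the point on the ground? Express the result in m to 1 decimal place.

The latitude changed by +0.000041° and the longitude by -0.000016°.
North–south shift: 0.000041 × 111700 = 4.5797 m.
E–W at 14.3648°: -0.000016° × 111700 × cos 14.3648° = -0.000016 × 111700 × 0.9687 ≈ -1.73132 m.
Hypotenuse of the two orthogonal shifts: √(4.5797² + 1.73132²) = 4.89603 m.

4.9 m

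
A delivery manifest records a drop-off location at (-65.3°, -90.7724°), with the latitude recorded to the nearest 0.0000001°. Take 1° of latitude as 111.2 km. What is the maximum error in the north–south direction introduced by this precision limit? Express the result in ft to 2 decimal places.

Rounding to 7 decimal places leaves the latitude within ±5e-08° of the true value.
North–south distance: 5e-08° × 111200 m/° = 0.00556 m.
In feet: 0.00556 m ÷ 0.3048 ≈ 0.018241 ft.

0.02 ft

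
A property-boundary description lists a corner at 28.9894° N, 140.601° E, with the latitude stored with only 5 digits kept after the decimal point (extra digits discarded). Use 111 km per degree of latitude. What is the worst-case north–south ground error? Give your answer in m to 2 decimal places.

Truncating at 5 decimal places can drop up to a full unit in the last place, so the latitude may be off by as much as 1e-05°.
North–south distance: 1e-05° × 111000 m/° = 1.11 m.

1.11 m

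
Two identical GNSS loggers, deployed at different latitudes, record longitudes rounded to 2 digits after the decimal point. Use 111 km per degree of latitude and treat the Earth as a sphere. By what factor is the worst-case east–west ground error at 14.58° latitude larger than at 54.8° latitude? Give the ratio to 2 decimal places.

1.68

Rounding to 2 decimal places leaves the longitude within ±0.005° of the true value.
Error at 14.58° = 0.005° × 111000 × cos 14.58° ≈ 555 × 0.9678 = 537.13 m.
At 54.8°: 0.005° × 111000 × cos 54.8° = 0.005 × 111000 × 0.5764 ≈ 319.92 m.
Ratio: 537.13 / 319.92 = cos 14.58° / cos 54.8° ≈ 1.6789.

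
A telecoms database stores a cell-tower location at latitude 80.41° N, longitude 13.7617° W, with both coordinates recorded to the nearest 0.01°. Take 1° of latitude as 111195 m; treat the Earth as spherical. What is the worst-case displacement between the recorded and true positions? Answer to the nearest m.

564 m

Rounding to 2 decimal places leaves each coordinate within ±0.005° of the true value.
Latitude error → 0.005 × 111195 = 555.975 m along the meridian.
Longitude error → 0.005 × 111195 × cos 80.41° = 0.005 × 111195 × 0.1666 ≈ 92.6236 m.
The two errors are perpendicular, so the maximum displacement is √(555.975² + 92.6236²) ≈ 563.638 m.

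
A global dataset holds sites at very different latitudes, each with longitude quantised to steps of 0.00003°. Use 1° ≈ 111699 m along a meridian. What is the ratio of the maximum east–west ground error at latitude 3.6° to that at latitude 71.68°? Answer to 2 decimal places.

3.18

With a 0.00003° grid the true value lies within half a step, ±0.00003°/2 = ±1.5e-05°, of the stored one.
At 3.6°: 1.5e-05° × 111699 × cos 3.6° = 1.5e-05 × 111699 × 0.9980 ≈ 1.6722 m.
At 71.68°: 1.5e-05° × 111699 × cos 71.68° = 1.5e-05 × 111699 × 0.3143 ≈ 0.52664 m.
The ratio reduces to cos 3.6° / cos 71.68° = 0.9980/0.3143 ≈ 3.1752.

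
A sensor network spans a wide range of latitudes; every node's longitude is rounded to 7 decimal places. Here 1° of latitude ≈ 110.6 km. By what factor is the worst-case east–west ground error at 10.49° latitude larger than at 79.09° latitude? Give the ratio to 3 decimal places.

Rounding to 7 decimal places leaves the longitude within ±5e-08° of the true value.
Error at 10.49° = 5e-08° × 110600 × cos 10.49° ≈ 0.00553 × 0.9833 = 0.0054376 m.
Error at 79.09° = 5e-08° × 110600 × cos 79.09° ≈ 0.00553 × 0.1893 = 0.0010466 m.
The ratio reduces to cos 10.49° / cos 79.09° = 0.9833/0.1893 ≈ 5.1952.

5.195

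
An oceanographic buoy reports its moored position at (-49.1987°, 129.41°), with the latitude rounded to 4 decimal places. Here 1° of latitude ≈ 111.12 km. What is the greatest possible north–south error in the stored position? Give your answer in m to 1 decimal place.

Rounding to 4 decimal places leaves the latitude within ±5e-05° of the true value.
North–south distance: 5e-05° × 111120 m/° = 5.556 m.

5.6 m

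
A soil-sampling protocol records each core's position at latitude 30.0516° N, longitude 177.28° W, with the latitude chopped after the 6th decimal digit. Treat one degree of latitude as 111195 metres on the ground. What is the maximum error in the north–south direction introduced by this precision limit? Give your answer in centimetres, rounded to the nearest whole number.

11 centimetres

Truncating at 6 decimal places can drop up to a full unit in the last place, so the latitude may be off by as much as 1e-06°.
So the N–S error is at most 1e-06 × 111195 = 0.111195 m.
That is 0.111195 m = 11.119 cm.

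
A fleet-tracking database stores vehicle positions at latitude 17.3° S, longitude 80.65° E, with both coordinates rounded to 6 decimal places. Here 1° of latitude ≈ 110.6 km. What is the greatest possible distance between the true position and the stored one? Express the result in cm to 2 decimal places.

7.65 cm

Rounding to 6 decimal places leaves each coordinate within ±5e-07° of the true value.
N–S: 5e-07° × 110600 m/° = 0.0553 m.
Longitude error → 5e-07 × 110600 × cos 17.3° = 5e-07 × 110600 × 0.9548 ≈ 0.0527983 m.
Worst case both components are at the extreme and orthogonal: √(0.0553² + 0.0527983²) ≈ 0.0764575 m.
That is 0.0764575 m = 7.6457 cm.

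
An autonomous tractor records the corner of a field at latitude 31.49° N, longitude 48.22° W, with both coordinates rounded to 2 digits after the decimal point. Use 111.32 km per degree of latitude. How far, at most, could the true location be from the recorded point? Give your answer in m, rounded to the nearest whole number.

Rounding to 2 decimal places leaves each coordinate within ±0.005° of the true value.
N–S: 0.005° × 111320 m/° = 556.6 m.
Longitude error → 0.005 × 111320 × cos 31.49° = 0.005 × 111320 × 0.8527 ≈ 474.63 m.
Worst case both components are at the extreme and orthogonal: √(556.6² + 474.63²) ≈ 731.49 m.

731 m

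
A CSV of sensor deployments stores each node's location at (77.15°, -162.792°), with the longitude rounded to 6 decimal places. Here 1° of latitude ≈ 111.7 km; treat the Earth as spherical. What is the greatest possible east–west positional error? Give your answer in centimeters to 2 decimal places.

1.24 centimeters

Rounding to 6 decimal places leaves the longitude within ±5e-07° of the true value.
At latitude 77.15° a degree of longitude spans 111700 m × cos 77.15° = 111700 × 0.2224 ≈ 24842 m.
East–west error: 5e-07° × 24842 m/° ≈ 0.012421 m.
That is 0.012421 m = 1.2421 cm.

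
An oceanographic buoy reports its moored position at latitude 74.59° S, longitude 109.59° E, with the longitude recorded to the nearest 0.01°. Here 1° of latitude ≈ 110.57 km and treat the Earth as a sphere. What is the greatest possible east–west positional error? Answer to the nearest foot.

482 feet

Rounding to 2 decimal places leaves the longitude within ±0.005° of the true value.
One degree of longitude at 74.59° is 110570 × cos 74.59° ≈ 110570 × 0.2657 = 29381.1 m.
So at most 0.005° × 29381.1 ≈ 146.906 m east–west.
Converting: 146.906 m × 3.2808 ft/m ≈ 481.97 ft.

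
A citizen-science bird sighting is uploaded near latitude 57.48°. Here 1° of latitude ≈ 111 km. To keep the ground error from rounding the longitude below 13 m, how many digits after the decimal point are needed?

4 decimal places

At 57.48° one degree of longitude covers 111000 × cos 57.48° ≈ 111000 × 0.5376 ≈ 59672.9 m.
With N decimal places the half-ulp bound is 0.5·10⁻ᴺ°, or 0.5·10⁻ᴺ × 59672.9 m on the ground.
Need 0.5 × 59672.9 × 10⁻ᴺ ≤ 13 → 10⁻ᴺ ≤ 4.357e-04, so N ≥ 3.36.
N = 3 would give 29.8 m (too coarse); N = 4 gives 2.98 m ≤ 13 m.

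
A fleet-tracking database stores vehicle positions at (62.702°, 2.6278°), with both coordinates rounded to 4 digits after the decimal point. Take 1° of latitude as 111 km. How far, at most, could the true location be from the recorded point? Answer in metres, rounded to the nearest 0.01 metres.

6.11 metres

Rounding to 4 decimal places leaves each coordinate within ±5e-05° of the true value.
North–south component: 5e-05° × 111000 = 5.55 m.
Longitude error → 5e-05 × 111000 × cos 62.702° = 5e-05 × 111000 × 0.4586 ≈ 2.54533 m.
Worst case both components are at the extreme and orthogonal: √(5.55² + 2.54533²) ≈ 6.10583 m.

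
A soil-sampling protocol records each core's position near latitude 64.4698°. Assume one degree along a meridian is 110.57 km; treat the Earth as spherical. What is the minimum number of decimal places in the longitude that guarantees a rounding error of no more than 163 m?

At 64.4698° one degree of longitude covers 110570 × cos 64.4698° ≈ 110570 × 0.4310 ≈ 47654.2 m.
With N decimal places the half-ulp bound is 0.5·10⁻ᴺ°, or 0.5·10⁻ᴺ × 47654.2 m on the ground.
Setting 23827.1 × 10⁻ᴺ ≤ 163 gives 10ᴺ ≥ 146.2, i.e. N ≥ 2.16.
So 3 decimal places suffice (23.8 m); 2 would allow up to 238 m.

3 decimal places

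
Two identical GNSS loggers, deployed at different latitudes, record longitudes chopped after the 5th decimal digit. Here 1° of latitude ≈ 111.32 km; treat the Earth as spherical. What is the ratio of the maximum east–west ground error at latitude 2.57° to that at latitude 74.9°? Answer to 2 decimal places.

3.83

Truncating at 5 decimal places can drop up to a full unit in the last place, so the longitude may be off by as much as 1e-05°.
At 2.57°: 1e-05° × 111320 × cos 2.57° = 1e-05 × 111320 × 0.9990 ≈ 1.1121 m.
At 74.9°: 1e-05° × 111320 × cos 74.9° = 1e-05 × 111320 × 0.2605 ≈ 0.28999 m.
Ratio: 1.1121 / 0.28999 = cos 2.57° / cos 74.9° ≈ 3.8348.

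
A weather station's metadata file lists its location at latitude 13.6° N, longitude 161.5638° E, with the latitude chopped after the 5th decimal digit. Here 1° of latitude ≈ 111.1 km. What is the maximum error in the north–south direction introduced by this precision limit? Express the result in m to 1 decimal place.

1.1 m

Truncating at 5 decimal places can drop up to a full unit in the last place, so the latitude may be off by as much as 1e-05°.
North–south distance: 1e-05° × 111100 m/° = 1.111 m.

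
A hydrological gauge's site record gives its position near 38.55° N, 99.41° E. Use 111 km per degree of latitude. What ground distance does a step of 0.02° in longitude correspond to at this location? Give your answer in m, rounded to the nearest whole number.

1736 m

At 38.55° a degree of longitude is 111000 × cos 38.55° ≈ 86809.2 m, so 0.02° corresponds to 1736.18 m.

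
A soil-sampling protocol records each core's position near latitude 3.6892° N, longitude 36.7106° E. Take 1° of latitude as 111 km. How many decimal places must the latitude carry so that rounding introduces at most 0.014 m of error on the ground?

7 decimal places

One degree of latitude covers 111000 m.
With N decimal places the half-ulp bound is 0.5·10⁻ᴺ°, or 0.5·10⁻ᴺ × 111000 m on the ground.
Need 0.5 × 111000 × 10⁻ᴺ ≤ 0.014 → 10⁻ᴺ ≤ 2.523e-07, so N ≥ 6.60.
So 7 decimal places suffice (0.00555 m); 6 would allow up to 0.0555 m.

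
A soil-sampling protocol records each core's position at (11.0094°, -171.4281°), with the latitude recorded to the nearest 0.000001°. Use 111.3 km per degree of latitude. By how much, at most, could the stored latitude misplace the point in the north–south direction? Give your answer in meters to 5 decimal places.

Rounding to 6 decimal places leaves the latitude within ±5e-07° of the true value.
So the N–S error is at most 5e-07 × 111300 = 0.05565 m.

0.05565 meters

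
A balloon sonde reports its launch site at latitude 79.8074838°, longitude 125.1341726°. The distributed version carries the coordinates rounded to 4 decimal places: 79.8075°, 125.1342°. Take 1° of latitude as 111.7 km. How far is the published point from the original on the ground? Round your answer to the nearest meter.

Δlat = 79.8074838 − 79.8075 = -0.0000162°; Δlon = 125.1341726 − 125.1342 = -0.0000274°.
N–S: -0.0000162° × 111700 m/° = -1.80954 m.
East–west at this latitude: -0.0000274° × 111700 × cos 79.8075° ≈ -0.0000274 × 19766 = -0.541588 m.
Hypotenuse of the two orthogonal shifts: √(1.80954² + 0.541588²) = 1.88885 m.

2 meters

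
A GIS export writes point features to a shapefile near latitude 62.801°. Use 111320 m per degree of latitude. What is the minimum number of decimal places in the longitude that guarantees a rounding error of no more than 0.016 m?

7

At 62.801° one degree of longitude covers 111320 × cos 62.801° ≈ 111320 × 0.4571 ≈ 50882.4 m.
N decimal places → at most half a unit in the last place, 0.5 × 10⁻ᴺ° = 50882.4/2 × 10⁻ᴺ m.
Setting 25441.2 × 10⁻ᴺ ≤ 0.016 gives 10ᴺ ≥ 1.59e+06, i.e. N ≥ 6.20.
N = 6 would give 0.0254 m (too coarse); N = 7 gives 0.00254 m ≤ 0.016 m.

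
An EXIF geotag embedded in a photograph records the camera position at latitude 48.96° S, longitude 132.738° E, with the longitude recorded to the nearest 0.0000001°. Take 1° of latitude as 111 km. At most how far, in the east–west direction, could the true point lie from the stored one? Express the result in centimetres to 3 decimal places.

Rounding to 7 decimal places leaves the longitude within ±5e-08° of the true value.
At latitude 48.96° a degree of longitude spans 111000 m × cos 48.96° = 111000 × 0.6566 ≈ 72881 m.
So at most 5e-08° × 72881 ≈ 0.00364405 m east–west.
That is 0.00364405 m = 0.36441 cm.

0.364 centimetres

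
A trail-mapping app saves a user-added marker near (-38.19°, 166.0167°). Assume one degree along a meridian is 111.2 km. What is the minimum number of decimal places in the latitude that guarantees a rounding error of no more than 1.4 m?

5

One degree of latitude covers 111200 m.
Rounding to N decimal places gives at most 0.5 × 10⁻ᴺ degrees of error, i.e. 0.5 × 10⁻ᴺ × 111200 m.
Need 0.5 × 111200 × 10⁻ᴺ ≤ 1.4 → 10⁻ᴺ ≤ 2.518e-05, so N ≥ 4.60.
At 4 places the error can reach 5.56 m, but 5 places keeps it to 0.556 m.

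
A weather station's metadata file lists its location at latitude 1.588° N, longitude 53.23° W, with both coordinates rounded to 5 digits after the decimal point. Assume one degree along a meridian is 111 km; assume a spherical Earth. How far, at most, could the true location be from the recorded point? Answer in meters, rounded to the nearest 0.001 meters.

Rounding to 5 decimal places leaves each coordinate within ±5e-06° of the true value.
N–S: 5e-06° × 111000 m/° = 0.555 m.
E–W at 1.588°: 5e-06° × 111000 × cos 1.588° = 5e-06 × 111000 × 0.9996 ≈ 0.554787 m.
Combining orthogonally: (0.555² + 0.554787²)^½ ≈ 0.784738 m.

0.785 meters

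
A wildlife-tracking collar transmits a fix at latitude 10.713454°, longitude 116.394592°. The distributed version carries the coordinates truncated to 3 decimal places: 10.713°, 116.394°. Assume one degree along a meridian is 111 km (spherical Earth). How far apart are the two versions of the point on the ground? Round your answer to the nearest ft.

Δlat = 10.713454 − 10.713 = +0.000454°; Δlon = 116.394592 − 116.394 = +0.000592°.
N–S: 0.000454° × 111000 m/° = 50.394 m.
East–west at this latitude: 0.000592° × 111000 × cos 10.713° ≈ 0.000592 × 109065 = 64.5667 m.
Distance: √(50.394² + 64.5667²) ≈ 81.9049 m.
In feet: 81.9049 m ÷ 0.3048 ≈ 268.72 ft.

269 ft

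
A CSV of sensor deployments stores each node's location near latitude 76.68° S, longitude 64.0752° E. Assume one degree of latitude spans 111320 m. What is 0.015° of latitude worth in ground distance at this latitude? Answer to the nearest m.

1670 m

Along a meridian 0.015° is 0.015 × 111320 = 1669.8 m.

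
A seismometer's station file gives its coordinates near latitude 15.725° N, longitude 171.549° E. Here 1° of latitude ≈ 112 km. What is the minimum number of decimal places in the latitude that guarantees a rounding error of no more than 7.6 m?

One degree of latitude covers 112000 m.
With N decimal places the half-ulp bound is 0.5·10⁻ᴺ°, or 0.5·10⁻ᴺ × 112000 m on the ground.
Setting 56000 × 10⁻ᴺ ≤ 7.6 gives 10ᴺ ≥ 7368, i.e. N ≥ 3.87.
So 4 decimal places suffice (5.6 m); 3 would allow up to 56 m.

4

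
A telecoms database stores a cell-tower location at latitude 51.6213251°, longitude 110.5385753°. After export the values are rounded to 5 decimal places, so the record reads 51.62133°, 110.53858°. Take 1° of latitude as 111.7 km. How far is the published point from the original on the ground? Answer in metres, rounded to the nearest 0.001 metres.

0.637 metres

Δlat = 51.6213251 − 51.62133 = -0.0000049°; Δlon = 110.5385753 − 110.53858 = -0.0000047°.
North–south shift: -0.0000049 × 111700 = -0.54733 m.
E–W at 51.6213°: -0.0000047° × 111700 × cos 51.6213° = -0.0000047 × 111700 × 0.6209 ≈ -0.325943 m.
Combined displacement = (0.54733² + 0.325943²)^½ ≈ 0.637031 m.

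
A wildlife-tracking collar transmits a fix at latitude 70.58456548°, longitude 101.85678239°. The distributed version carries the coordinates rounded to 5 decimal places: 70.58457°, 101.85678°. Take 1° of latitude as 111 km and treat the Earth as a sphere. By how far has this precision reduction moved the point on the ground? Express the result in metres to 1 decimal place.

Δlat = 70.58456548 − 70.58457 = -0.00000452°; Δlon = 101.85678239 − 101.85678 = +0.00000239°.
N–S: -0.00000452° × 111000 m/° = -0.50172 m.
E–W at 70.5846°: 0.00000239° × 111000 × cos 70.5846° = 0.00000239 × 111000 × 0.3324 ≈ 0.0881864 m.
Hypotenuse of the two orthogonal shifts: √(0.50172² + 0.0881864²) = 0.509411 m.

0.5 metres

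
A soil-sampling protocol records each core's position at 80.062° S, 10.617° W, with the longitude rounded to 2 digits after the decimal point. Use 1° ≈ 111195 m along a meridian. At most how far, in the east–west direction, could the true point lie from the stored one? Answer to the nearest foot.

Rounding to 2 decimal places leaves the longitude within ±0.005° of the true value.
One degree of longitude at 80.062° is 111195 × cos 80.062° ≈ 111195 × 0.1726 = 19190.3 m.
East–west error: 0.005° × 19190.3 m/° ≈ 95.9515 m.
In feet: 95.9515 m ÷ 0.3048 ≈ 314.8 ft.

315 feet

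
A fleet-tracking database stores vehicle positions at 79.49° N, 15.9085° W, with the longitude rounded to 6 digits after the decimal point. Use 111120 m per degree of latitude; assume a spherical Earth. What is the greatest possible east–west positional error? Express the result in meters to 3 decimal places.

0.010 meters

Rounding to 6 decimal places leaves the longitude within ±5e-07° of the true value.
One degree of longitude at 79.49° is 111120 × cos 79.49° ≈ 111120 × 0.1824 = 20269.1 m.
East–west error: 5e-07° × 20269.1 m/° ≈ 0.0101345 m.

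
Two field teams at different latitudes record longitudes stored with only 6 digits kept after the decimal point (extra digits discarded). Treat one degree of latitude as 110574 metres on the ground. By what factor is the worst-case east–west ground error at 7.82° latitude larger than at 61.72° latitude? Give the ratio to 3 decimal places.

Truncating at 6 decimal places can drop up to a full unit in the last place, so the longitude may be off by as much as 1e-06°.
Error at 7.82° = 1e-06° × 110574 × cos 7.82° ≈ 0.11057 × 0.9907 = 0.10955 m.
Error at 61.72° = 1e-06° × 110574 × cos 61.72° ≈ 0.11057 × 0.4738 = 0.052388 m.
Ratio: 0.10955 / 0.052388 = cos 7.82° / cos 61.72° ≈ 2.0911.

2.091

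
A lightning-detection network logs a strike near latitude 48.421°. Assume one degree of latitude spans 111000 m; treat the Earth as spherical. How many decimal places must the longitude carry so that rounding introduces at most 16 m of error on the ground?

4 decimal places

At 48.421° one degree of longitude covers 111000 × cos 48.421° ≈ 111000 × 0.6637 ≈ 73665.4 m.
With N decimal places the half-ulp bound is 0.5·10⁻ᴺ°, or 0.5·10⁻ᴺ × 73665.4 m on the ground.
Setting 36832.7 × 10⁻ᴺ ≤ 16 gives 10ᴺ ≥ 2302, i.e. N ≥ 3.36.
So 4 decimal places suffice (3.68 m); 3 would allow up to 36.8 m.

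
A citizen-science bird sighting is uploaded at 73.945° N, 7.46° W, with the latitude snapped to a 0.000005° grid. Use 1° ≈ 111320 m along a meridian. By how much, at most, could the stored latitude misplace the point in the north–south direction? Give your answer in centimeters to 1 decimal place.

With a 0.000005° grid the true value lies within half a step, ±0.000005°/2 = ±2.5e-06°, of the stored one.
North–south distance: 2.5e-06° × 111320 m/° = 0.2783 m.
That is 0.2783 m = 27.83 cm.

27.8 centimeters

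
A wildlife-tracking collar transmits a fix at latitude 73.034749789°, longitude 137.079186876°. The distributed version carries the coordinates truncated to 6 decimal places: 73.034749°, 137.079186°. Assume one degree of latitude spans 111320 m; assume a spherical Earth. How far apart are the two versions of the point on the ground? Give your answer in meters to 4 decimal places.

0.0923 meters

The latitude changed by +0.000000789° and the longitude by +0.000000876°.
North–south shift: 0.000000789 × 111320 = 0.0878315 m.
East–west at this latitude: 0.000000876° × 111320 × cos 73.0347° ≈ 0.000000876 × 32482.2 = 0.0284544 m.
Distance: √(0.0878315² + 0.0284544²) ≈ 0.0923256 m.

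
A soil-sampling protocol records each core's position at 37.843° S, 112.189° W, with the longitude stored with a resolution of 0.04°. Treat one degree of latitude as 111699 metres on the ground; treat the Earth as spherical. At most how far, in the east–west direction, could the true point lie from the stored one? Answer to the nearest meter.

With a 0.04° grid the true value lies within half a step, ±0.04°/2 = ±0.02°, of the stored one.
One degree of longitude at 37.843° is 111699 × cos 37.843° ≈ 111699 × 0.7897 = 88208.1 m.
So at most 0.02° × 88208.1 ≈ 1764.16 m east–west.

1764 meters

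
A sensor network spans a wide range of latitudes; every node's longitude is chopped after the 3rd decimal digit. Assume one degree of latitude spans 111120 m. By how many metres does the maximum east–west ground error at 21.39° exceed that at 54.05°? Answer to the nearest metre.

38 metres

Truncating at 3 decimal places can drop up to a full unit in the last place, so the longitude may be off by as much as 0.001°.
Error at 21.39° = 0.001° × 111120 × cos 21.39° ≈ 111.12 × 0.9311 = 103.47 m.
Error at 54.05° = 0.001° × 111120 × cos 54.05° ≈ 111.12 × 0.5871 = 65.236 m.
So the lower-latitude error exceeds the higher by 103.47 − 65.236 = 38.23 m.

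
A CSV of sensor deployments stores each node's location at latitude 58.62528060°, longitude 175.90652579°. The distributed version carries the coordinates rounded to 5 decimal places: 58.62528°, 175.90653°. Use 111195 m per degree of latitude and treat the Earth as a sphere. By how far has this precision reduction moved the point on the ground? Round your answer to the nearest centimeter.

Δlat = 58.62528060 − 58.62528 = +0.00000060°; Δlon = 175.90652579 − 175.90653 = -0.00000421°.
North–south shift: 0.00000060 × 111195 = 0.066717 m.
E–W at 58.6253°: -0.00000421° × 111195 × cos 58.6253° = -0.00000421 × 111195 × 0.5206 ≈ -0.243724 m.
Distance: √(0.066717² + 0.243724²) ≈ 0.252691 m.
That is 0.252691 m = 25.269 cm.

25 centimeters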